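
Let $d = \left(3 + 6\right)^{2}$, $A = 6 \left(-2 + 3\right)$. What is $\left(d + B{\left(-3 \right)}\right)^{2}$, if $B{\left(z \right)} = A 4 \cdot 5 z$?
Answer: $77841$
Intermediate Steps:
$A = 6$ ($A = 6 \cdot 1 = 6$)
$d = 81$ ($d = 9^{2} = 81$)
$B{\left(z \right)} = 120 z$ ($B{\left(z \right)} = 6 \cdot 4 \cdot 5 z = 24 \cdot 5 z = 120 z$)
$\left(d + B{\left(-3 \right)}\right)^{2} = \left(81 + 120 \left(-3\right)\right)^{2} = \left(81 - 360\right)^{2} = \left(-279\right)^{2} = 77841$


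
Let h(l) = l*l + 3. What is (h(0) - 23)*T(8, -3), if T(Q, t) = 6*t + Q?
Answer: 200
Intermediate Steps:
T(Q, t) = Q + 6*t
h(l) = 3 + l**2 (h(l) = l**2 + 3 = 3 + l**2)
(h(0) - 23)*T(8, -3) = ((3 + 0**2) - 23)*(8 + 6*(-3)) = ((3 + 0) - 23)*(8 - 18) = (3 - 23)*(-10) = -20*(-10) = 200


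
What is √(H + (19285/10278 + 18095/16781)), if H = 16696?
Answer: √55194992299456303946/57491706 ≈ 129.22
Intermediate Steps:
√(H + (19285/10278 + 18095/16781)) = √(16696 + (19285/10278 + 18095/16781)) = √(16696 + 509601995/172475118) = √(2880154172123/172475118) = √55194992299456303946/57491706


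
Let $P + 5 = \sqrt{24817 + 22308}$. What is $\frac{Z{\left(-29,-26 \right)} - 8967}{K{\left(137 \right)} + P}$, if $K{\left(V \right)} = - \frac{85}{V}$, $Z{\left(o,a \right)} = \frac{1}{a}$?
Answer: $- \frac{2459425507}{2298130185} - \frac{4375860967 \sqrt{1885}}{4596260370} \approx -42.405$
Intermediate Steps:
$P = -5 + 5 \sqrt{1885}$ ($P = -5 + \sqrt{24817 + 22308} = -5 + \sqrt{47125} = -5 + 5 \sqrt{1885} \approx 212.08$)
$\frac{Z{\left(-29,-26 \right)} - 8967}{K{\left(137 \right)} + P} = \frac{\frac{1}{-26} - 8967}{- \frac{85}{137} - \left(5 - 5 \sqrt{1885}\right)} = \frac{- \frac{1}{26} - 8967}{\left(-85\right) \frac{1}{137} - \left(5 - 5 \sqrt{1885}\right)} = - \frac{233143}{26 \left(- \frac{85}{137} - \left(5 - 5 \sqrt{1885}\right)\right)} = - \frac{233143}{26 \left(- \frac{770}{137} + 5 \sqrt{1885}\right)}$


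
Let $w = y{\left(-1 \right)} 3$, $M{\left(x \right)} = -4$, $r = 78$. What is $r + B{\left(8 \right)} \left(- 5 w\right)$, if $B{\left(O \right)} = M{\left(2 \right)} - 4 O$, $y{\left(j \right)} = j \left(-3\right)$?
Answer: $1698$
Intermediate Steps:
$y{\left(j \right)} = - 3 j$
$w = 9$ ($w = \left(-3\right) \left(-1\right) 3 = 3 \cdot 3 = 9$)
$B{\left(O \right)} = -4 - 4 O$
$r + B{\left(8 \right)} \left(- 5 w\right) = 78 + \left(-4 - 32\right) \left(\left(-5\right) 9\right) = 78 + \left(-4 - 32\right) \left(-45\right) = 78 - -1620 = 78 + 1620 = 1698$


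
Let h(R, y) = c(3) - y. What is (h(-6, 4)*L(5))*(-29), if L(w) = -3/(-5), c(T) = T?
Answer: 87/5 ≈ 17.400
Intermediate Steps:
L(w) = ⅗ (L(w) = -3*(-⅕) = ⅗)
h(R, y) = 3 - y
(h(-6, 4)*L(5))*(-29) = ((3 - 1*4)*(⅗))*(-29) = ((3 - 4)*(⅗))*(-29) = -1*⅗*(-29) = -⅗*(-29) = 87/5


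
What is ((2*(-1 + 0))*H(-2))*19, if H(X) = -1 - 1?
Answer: 76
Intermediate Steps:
H(X) = -2
((2*(-1 + 0))*H(-2))*19 = ((2*(-1 + 0))*(-2))*19 = ((2*(-1))*(-2))*19 = -2*(-2)*19 = 4*19 = 76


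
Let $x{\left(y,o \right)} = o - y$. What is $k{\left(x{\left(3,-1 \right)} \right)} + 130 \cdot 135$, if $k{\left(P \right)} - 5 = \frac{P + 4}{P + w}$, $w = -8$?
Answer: $17555$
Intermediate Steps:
$k{\left(P \right)} = 5 + \frac{4 + P}{-8 + P}$ ($k{\left(P \right)} = 5 + \frac{P + 4}{P - 8} = 5 + \frac{4 + P}{-8 + P}$)
$k{\left(x{\left(3,-1 \right)} \right)} + 130 \cdot 135 = \frac{6 \left(-6 - 4\right)}{-8 - 4} + 130 \cdot 135 = \frac{6 \left(-6 - 4\right)}{-8 - 4} + 17550 = 6 \frac{1}{-12} \left(-10\right) + 17550 = 6 \left(- \frac{1}{12}\right) \left(-10\right) + 17550 = 5 + 17550 = 17555$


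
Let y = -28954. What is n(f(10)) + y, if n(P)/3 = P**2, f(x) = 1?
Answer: -28951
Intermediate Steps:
n(P) = 3*P**2
n(f(10)) + y = 3*1**2 - 28954 = 3*1 - 28954 = 3 - 28954 = -28951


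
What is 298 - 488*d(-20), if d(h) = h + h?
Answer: 19818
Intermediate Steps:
d(h) = 2*h
298 - 488*d(-20) = 298 - 976*(-20) = 298 - 488*(-40) = 298 + 19520 = 19818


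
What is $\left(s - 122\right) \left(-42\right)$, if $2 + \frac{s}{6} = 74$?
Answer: $-13020$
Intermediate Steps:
$s = 432$ ($s = -12 + 6 \cdot 74 = -12 + 444 = 432$)
$\left(s - 122\right) \left(-42\right) = \left(432 - 122\right) \left(-42\right) = 310 \left(-42\right) = -13020$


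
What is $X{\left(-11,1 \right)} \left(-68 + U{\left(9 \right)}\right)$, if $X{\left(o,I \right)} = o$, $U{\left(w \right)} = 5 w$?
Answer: $253$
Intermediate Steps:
$X{\left(-11,1 \right)} \left(-68 + U{\left(9 \right)}\right) = - 11 \left(-68 + 5 \cdot 9\right) = - 11 \left(-68 + 45\right) = \left(-11\right) \left(-23\right) = 253$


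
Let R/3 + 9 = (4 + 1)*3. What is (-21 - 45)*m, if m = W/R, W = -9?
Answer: 33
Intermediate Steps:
R = 18 (R = -27 + 3*((4 + 1)*3) = -27 + 3*(5*3) = -27 + 3*15 = -27 + 45 = 18)
m = -½ (m = -9/18 = -9*1/18 = -½ ≈ -0.50000)
(-21 - 45)*m = (-21 - 45)*(-½) = -66*(-½) = 33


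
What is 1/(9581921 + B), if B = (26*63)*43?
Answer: 1/9652355 ≈ 1.0360e-7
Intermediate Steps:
B = 70434 (B = 1638*43 = 70434)
1/(9581921 + B) = 1/(9581921 + 70434) = 1/9652355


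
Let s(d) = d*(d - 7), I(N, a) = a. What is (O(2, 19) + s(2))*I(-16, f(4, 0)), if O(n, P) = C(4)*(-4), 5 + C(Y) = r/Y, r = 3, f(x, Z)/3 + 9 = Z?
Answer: -189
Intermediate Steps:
f(x, Z) = -27 + 3*Z
C(Y) = -5 + 3/Y
O(n, P) = 17 (O(n, P) = (-5 + 3/4)*(-4) = -17/4*(-4) = 17)
s(d) = d*(-7 + d)
(O(2, 19) + s(2))*I(-16, f(4, 0)) = (17 + 2*(-7 + 2))*(-27 + 3*0) = (17 + 2*(-5))*(-27 + 0) = (17 - 10)*(-27) = 7*(-27) = -189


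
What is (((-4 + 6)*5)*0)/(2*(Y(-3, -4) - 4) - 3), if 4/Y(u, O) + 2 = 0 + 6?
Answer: 0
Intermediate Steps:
Y(u, O) = 1 (Y(u, O) = 4/(-2 + (0 + 6)) = 4/(-2 + 6) = 4/4 = 4*(¼) = 1)
(((-4 + 6)*5)*0)/(2*(Y(-3, -4) - 4) - 3) = (((-4 + 6)*5)*0)/(2*(1 - 4) - 3) = ((2*5)*0)/(2*(-3) - 3) = (10*0)/(-6 - 3) = 0/(-9) = 0*(-⅑) = 0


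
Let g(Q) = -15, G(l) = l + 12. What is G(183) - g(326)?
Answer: 210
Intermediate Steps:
G(l) = 12 + l
G(183) - g(326) = (12 + 183) - 1*(-15) = 195 + 15 = 210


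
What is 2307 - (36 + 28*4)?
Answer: 2159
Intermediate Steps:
2307 - (36 + 28*4) = 2307 - (36 + 112) = 2307 - 1*148 = 2307 - 148 = 2159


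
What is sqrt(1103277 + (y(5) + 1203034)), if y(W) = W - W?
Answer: sqrt(2306311) ≈ 1518.7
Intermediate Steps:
y(W) = 0
sqrt(1103277 + (y(5) + 1203034)) = sqrt(1103277 + (0 + 1203034)) = sqrt(1103277 + 1203034) = sqrt(2306311)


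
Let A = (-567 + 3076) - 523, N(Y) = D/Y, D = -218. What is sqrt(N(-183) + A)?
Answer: 2*sqrt(16637262)/183 ≈ 44.578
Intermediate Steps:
N(Y) = -218/Y
A = 1986 (A = 2509 - 523 = 1986)
sqrt(N(-183) + A) = sqrt(-218/(-183) + 1986) = sqrt(-218*(-1/183) + 1986) = sqrt(218/183 + 1986) = sqrt(363656/183) = 2*sqrt(16637262)/183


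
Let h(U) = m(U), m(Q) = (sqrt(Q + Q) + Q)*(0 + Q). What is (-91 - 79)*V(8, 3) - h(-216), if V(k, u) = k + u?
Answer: -48526 + 2592*I*sqrt(3) ≈ -48526.0 + 4489.5*I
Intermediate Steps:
m(Q) = Q*(Q + sqrt(2)*sqrt(Q)) (m(Q) = (sqrt(2*Q) + Q)*Q = (sqrt(2)*sqrt(Q) + Q)*Q = (Q + sqrt(2)*sqrt(Q))*Q = Q*(Q + sqrt(2)*sqrt(Q)))
h(U) = U**2 + sqrt(2)*U**(3/2)
(-91 - 79)*V(8, 3) - h(-216) = (-91 - 79)*(8 + 3) - ((-216)**2 + sqrt(2)*(-216)**(3/2)) = -170*11 - (46656 + sqrt(2)*(-1296*I*sqrt(6))) = -1870 - (46656 - 2592*I*sqrt(3)) = -1870 + (-46656 + 2592*I*sqrt(3)) = -48526 + 2592*I*sqrt(3)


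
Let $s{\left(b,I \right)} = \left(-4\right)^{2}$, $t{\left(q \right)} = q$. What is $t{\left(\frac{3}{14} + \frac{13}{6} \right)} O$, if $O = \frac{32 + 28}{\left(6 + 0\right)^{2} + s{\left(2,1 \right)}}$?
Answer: $\frac{250}{91} \approx 2.7473$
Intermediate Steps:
$s{\left(b,I \right)} = 16$
$O = \frac{15}{13}$ ($O = \frac{32 + 28}{\left(6 + 0\right)^{2} + 16} = \frac{60}{6^{2} + 16} = \frac{60}{36 + 16} = \frac{60}{52} = 60 \cdot \frac{1}{52} = \frac{15}{13} \approx 1.1538$)
$t{\left(\frac{3}{14} + \frac{13}{6} \right)} O = \left(\frac{3}{14} + \frac{13}{6}\right) \frac{15}{13} = \frac{50}{21} \cdot \frac{15}{13} = \frac{250}{91}$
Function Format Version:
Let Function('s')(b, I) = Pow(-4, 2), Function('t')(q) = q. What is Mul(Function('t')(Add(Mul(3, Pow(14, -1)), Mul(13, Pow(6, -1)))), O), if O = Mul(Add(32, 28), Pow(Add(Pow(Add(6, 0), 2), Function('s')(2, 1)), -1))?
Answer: Rational(250, 91) ≈ 2.7473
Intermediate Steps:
Function('s')(b, I) = 16
O = Rational(15, 13) (O = Mul(Add(32, 28), Pow(Add(Pow(Add(6, 0), 2), 16), -1)) = Mul(60, Pow(Add(Pow(6, 2), 16), -1)) = Mul(60, Pow(Add(36, 16), -1)) = Mul(60, Pow(52, -1)) = Mul(60, Rational(1, 52)) = Rational(15, 13) ≈ 1.1538)
Mul(Function('t')(Add(Mul(3, Pow(14, -1)), Mul(13, Pow(6, -1)))), O) = Mul(Add(Mul(3, Pow(14, -1)), Mul(13, Pow(6, -1))), Rational(15, 13)) = Mul(Add(Mul(3, Rational(1, 14)), Mul(13, Rational(1, 6))), Rational(15, 13)) = Mul(Add(Rational(3, 14), Rational(13, 6)), Rational(15, 13)) = Mul(Rational(50, 21), Rational(15, 13)) = Rational(250, 91)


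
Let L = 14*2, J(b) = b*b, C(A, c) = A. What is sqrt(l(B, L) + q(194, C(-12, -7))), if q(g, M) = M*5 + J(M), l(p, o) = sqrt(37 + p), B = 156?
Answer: sqrt(84 + sqrt(193)) ≈ 9.8941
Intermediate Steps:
J(b) = b**2
L = 28
q(g, M) = M**2 + 5*M (q(g, M) = M*5 + M**2 = 5*M + M**2 = M**2 + 5*M)
sqrt(l(B, L) + q(194, C(-12, -7))) = sqrt(sqrt(37 + 156) - 12*(5 - 12)) = sqrt(sqrt(193) - 12*(-7)) = sqrt(sqrt(193) + 84) = sqrt(84 + sqrt(193))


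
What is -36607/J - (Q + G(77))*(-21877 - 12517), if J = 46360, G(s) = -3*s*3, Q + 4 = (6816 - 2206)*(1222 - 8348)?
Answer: -52381999489629487/46360 ≈ -1.1299e+12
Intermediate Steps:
Q = -32850864 (Q = -4 + (6816 - 2206)*(1222 - 8348) = -4 + 4610*(-7126) = -4 - 32850860 = -32850864)
G(s) = -9*s
-36607/J - (Q + G(77))*(-21877 - 12517) = -36607/46360 - (-32850864 - 9*77)*(-21877 - 12517) = -36607*1/46360 - (-32850864 - 693)*(-34394) = -36607/46360 - (-32851557)*(-34394) = -36607/46360 - 1*1129896451458 = -36607/46360 - 1129896451458 = -52381999489629487/46360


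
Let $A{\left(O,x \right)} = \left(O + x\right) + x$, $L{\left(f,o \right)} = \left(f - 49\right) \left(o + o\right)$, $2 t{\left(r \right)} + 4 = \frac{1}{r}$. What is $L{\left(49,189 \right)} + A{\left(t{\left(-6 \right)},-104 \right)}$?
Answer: $- \frac{2521}{12} \approx -210.08$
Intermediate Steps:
$t{\left(r \right)} = -2 + \frac{1}{2 r}$
$L{\left(f,o \right)} = 2 o \left(-49 + f\right)$ ($L{\left(f,o \right)} = \left(-49 + f\right) 2 o = 2 o \left(-49 + f\right)$)
$A{\left(O,x \right)} = O + 2 x$
$L{\left(49,189 \right)} + A{\left(t{\left(-6 \right)},-104 \right)} = 2 \cdot 189 \left(-49 + 49\right) + \left(\left(-2 + \frac{1}{2 \left(-6\right)}\right) + 2 \left(-104\right)\right) = 2 \cdot 189 \cdot 0 + \left(\left(-2 + \frac{1}{2} \left(- \frac{1}{6}\right)\right) - 208\right) = 0 - \frac{2521}{12} = - \frac{2521}{12}$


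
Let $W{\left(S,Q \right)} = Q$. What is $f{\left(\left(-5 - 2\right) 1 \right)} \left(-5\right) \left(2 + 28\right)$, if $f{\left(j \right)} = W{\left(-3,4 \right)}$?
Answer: $-600$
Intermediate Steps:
$f{\left(j \right)} = 4$
$f{\left(\left(-5 - 2\right) 1 \right)} \left(-5\right) \left(2 + 28\right) = 4 \left(-5\right) \left(2 + 28\right) = \left(-20\right) 30 = -600$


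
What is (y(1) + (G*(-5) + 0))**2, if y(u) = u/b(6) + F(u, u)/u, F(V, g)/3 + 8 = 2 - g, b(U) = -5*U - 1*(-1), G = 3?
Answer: 1092025/841 ≈ 1298.5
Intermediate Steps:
b(U) = 1 - 5*U (b(U) = -5*U + 1 = 1 - 5*U)
F(V, g) = -18 - 3*g (F(V, g) = -24 + 3*(2 - g) = -24 + (6 - 3*g) = -18 - 3*g)
y(u) = -u/29 + (-18 - 3*u)/u (y(u) = u/(1 - 5*6) + (-18 - 3*u)/u = u/(1 - 30) + (-18 - 3*u)/u = u/(-29) + (-18 - 3*u)/u = u*(-1/29) + (-18 - 3*u)/u = -u/29 + (-18 - 3*u)/u)
(y(1) + (G*(-5) + 0))**2 = ((-3 - 18/1 - 1/29*1) + (3*(-5) + 0))**2 = ((-3 - 18*1 - 1/29) + (-15 + 0))**2 = ((-3 - 18 - 1/29) - 15)**2 = (-610/29 - 15)**2 = (-1045/29)**2 = 1092025/841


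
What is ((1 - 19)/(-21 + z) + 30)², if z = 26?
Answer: 17424/25 ≈ 696.96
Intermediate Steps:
((1 - 19)/(-21 + z) + 30)² = ((1 - 19)/(-21 + 26) + 30)² = (-18/5 + 30)² = (132/5)² = 17424/25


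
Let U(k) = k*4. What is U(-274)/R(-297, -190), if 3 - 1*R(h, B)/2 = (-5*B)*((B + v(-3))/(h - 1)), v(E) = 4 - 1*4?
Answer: 81652/89803 ≈ 0.90924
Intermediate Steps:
U(k) = 4*k
v(E) = 0 (v(E) = 4 - 4 = 0)
R(h, B) = 6 + 10*B²/(-1 + h) (R(h, B) = 6 - 2*(-5*B)*(B + 0)/(h - 1) = 6 - 2*(-5*B)*B/(-1 + h) = 6 - (-10)*B²/(-1 + h) = 6 + 10*B²/(-1 + h))
U(-274)/R(-297, -190) = (4*(-274))/((2*(-3 + 3*(-297) + 5*(-190)²)/(-1 - 297))) = -1096*(-149/(-3 - 891 + 5*36100)) = -1096*(-149/(-3 - 891 + 180500)) = -1096/(2*(-1/298)*179606) = -1096/(-179606/149) = -1096*(-149/179606) = 81652/89803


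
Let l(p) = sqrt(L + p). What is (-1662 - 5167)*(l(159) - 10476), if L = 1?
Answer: 71540604 - 27316*sqrt(10) ≈ 7.1454e+7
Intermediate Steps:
l(p) = sqrt(1 + p)
(-1662 - 5167)*(l(159) - 10476) = (-1662 - 5167)*(sqrt(1 + 159) - 10476) = -6829*(sqrt(160) - 10476) = -6829*(4*sqrt(10) - 10476) = -6829*(-10476 + 4*sqrt(10)) = 71540604 - 27316*sqrt(10)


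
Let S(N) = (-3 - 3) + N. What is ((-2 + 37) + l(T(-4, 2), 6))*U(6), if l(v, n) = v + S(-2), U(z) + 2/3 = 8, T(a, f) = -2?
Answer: 550/3 ≈ 183.33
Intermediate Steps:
S(N) = -6 + N
U(z) = 22/3 (U(z) = -2/3 + 8 = 22/3)
l(v, n) = -8 + v (l(v, n) = v + (-6 - 2) = v - 8 = -8 + v)
((-2 + 37) + l(T(-4, 2), 6))*U(6) = ((-2 + 37) + (-8 - 2))*(22/3) = (35 - 10)*(22/3) = 25*(22/3) = 550/3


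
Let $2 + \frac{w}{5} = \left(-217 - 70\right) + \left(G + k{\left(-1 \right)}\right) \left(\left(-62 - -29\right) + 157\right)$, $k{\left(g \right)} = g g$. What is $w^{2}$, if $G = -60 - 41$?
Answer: $4025268025$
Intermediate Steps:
$G = -101$ ($G = -60 - 41 = -101$)
$k{\left(g \right)} = g^{2}$
$w = -63445$ ($w = -10 + 5 \left(\left(-217 - 70\right) + \left(-101 + \left(-1\right)^{2}\right) \left(\left(-62 - -29\right) + 157\right)\right) = -10 + 5 \left(-287 + \left(-101 + 1\right) \left(\left(-62 + 29\right) + 157\right)\right) = -10 + 5 \left(-287 - 100 \left(-33 + 157\right)\right) = -10 + 5 \left(-287 - 12400\right) = -10 + 5 \left(-12687\right) = -10 - 63435 = -63445$)
$w^{2} = \left(-63445\right)^{2} = 4025268025$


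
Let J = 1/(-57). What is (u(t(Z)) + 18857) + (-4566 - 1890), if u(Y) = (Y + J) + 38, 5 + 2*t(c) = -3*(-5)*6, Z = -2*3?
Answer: 1422889/114 ≈ 12481.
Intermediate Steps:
J = -1/57 ≈ -0.017544
Z = -6
t(c) = 85/2 (t(c) = -5/2 + (-3*(-5)*6)/2 = -5/2 + (15*6)/2 = -5/2 + (½)*90 = -5/2 + 45 = 85/2)
u(Y) = 2165/57 + Y (u(Y) = (Y - 1/57) + 38 = (-1/57 + Y) + 38 = 2165/57 + Y)
(u(t(Z)) + 18857) + (-4566 - 1890) = ((2165/57 + 85/2) + 18857) + (-4566 - 1890) = (9175/114 + 18857) - 6456 = 2158873/114 - 6456 = 1422889/114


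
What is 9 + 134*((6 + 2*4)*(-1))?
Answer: -1867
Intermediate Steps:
9 + 134*((6 + 2*4)*(-1)) = 9 + 134*((6 + 8)*(-1)) = 9 + 134*(14*(-1)) = 9 + 134*(-14) = 9 - 1876 = -1867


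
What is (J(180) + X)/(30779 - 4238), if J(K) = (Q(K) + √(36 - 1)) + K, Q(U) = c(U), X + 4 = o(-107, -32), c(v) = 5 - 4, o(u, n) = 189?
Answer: 122/8847 + √35/26541 ≈ 0.014013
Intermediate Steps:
c(v) = 1
X = 185 (X = -4 + 189 = 185)
Q(U) = 1
J(K) = 1 + K + √35 (J(K) = (1 + √(36 - 1)) + K = (1 + √35) + K = 1 + K + √35)
(J(180) + X)/(30779 - 4238) = ((1 + 180 + √35) + 185)/(30779 - 4238) = ((181 + √35) + 185)/26541 = (366 + √35)*(1/26541) = 122/8847 + √35/26541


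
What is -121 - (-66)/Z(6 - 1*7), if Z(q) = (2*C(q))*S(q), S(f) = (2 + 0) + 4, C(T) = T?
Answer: -253/2 ≈ -126.50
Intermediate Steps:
S(f) = 6 (S(f) = 2 + 4 = 6)
Z(q) = 12*q (Z(q) = (2*q)*6 = 12*q)
-121 - (-66)/Z(6 - 1*7) = -121 - (-66)/(12*(6 - 1*7)) = -121 - (-66)/(12*(6 - 7)) = -121 - (-66)/(12*(-1)) = -121 - (-66)/(-12) = -121 - (-66)*(-1)/12 = -121 - 1*11/2 = -121 - 11/2 = -253/2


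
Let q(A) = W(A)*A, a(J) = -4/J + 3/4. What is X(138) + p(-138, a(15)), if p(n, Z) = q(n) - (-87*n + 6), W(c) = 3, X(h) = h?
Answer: -12288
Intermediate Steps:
a(J) = ¾ - 4/J (a(J) = -4/J + 3*(¼) = -4/J + ¾ = ¾ - 4/J)
q(A) = 3*A
p(n, Z) = -6 + 90*n (p(n, Z) = 3*n - (-87*n + 6) = 3*n - (6 - 87*n) = 3*n + (-6 + 87*n) = -6 + 90*n)
X(138) + p(-138, a(15)) = 138 + (-6 + 90*(-138)) = 138 + (-6 - 12420) = 138 - 12426 = -12288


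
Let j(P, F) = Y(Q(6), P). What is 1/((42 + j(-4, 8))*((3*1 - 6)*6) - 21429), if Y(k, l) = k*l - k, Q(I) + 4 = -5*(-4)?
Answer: -1/20745 ≈ -4.8204e-5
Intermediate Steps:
Q(I) = 16 (Q(I) = -4 - 5*(-4) = -4 + 20 = 16)
Y(k, l) = -k + k*l
j(P, F) = -16 + 16*P (j(P, F) = 16*(-1 + P) = -16 + 16*P)
1/((42 + j(-4, 8))*((3*1 - 6)*6) - 21429) = 1/((42 + (-16 + 16*(-4)))*((3*1 - 6)*6) - 21429) = 1/((42 + (-16 - 64))*((3 - 6)*6) - 21429) = 1/((42 - 80)*(-3*6) - 21429) = 1/(-38*(-18) - 21429) = 1/(684 - 21429) = 1/(-20745) = -1/20745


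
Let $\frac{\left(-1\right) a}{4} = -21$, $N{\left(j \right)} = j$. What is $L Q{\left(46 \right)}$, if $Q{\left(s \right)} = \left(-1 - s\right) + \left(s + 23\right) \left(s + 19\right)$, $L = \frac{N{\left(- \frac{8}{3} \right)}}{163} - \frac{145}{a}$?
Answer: $- \frac{2521101}{326} \approx -7733.4$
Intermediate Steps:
$a = 84$ ($a = \left(-4\right) \left(-21\right) = 84$)
$L = - \frac{7953}{4564}$ ($L = \frac{\left(-8\right) \frac{1}{3}}{163} - \frac{145}{84} = \left(-8\right) \frac{1}{3} \cdot \frac{1}{163} - \frac{145}{84} = \left(- \frac{8}{3}\right) \frac{1}{163} - \frac{145}{84} = - \frac{8}{489} - \frac{145}{84} = - \frac{7953}{4564} \approx -1.7425$)
$Q{\left(s \right)} = -1 - s + \left(19 + s\right) \left(23 + s\right)$ ($Q{\left(s \right)} = \left(-1 - s\right) + \left(23 + s\right) \left(19 + s\right) = \left(-1 - s\right) + \left(19 + s\right) \left(23 + s\right) = -1 - s + \left(19 + s\right) \left(23 + s\right)$)
$L Q{\left(46 \right)} = - \frac{7953 \left(436 + 46^{2} + 41 \cdot 46\right)}{4564} = - \frac{7953 \left(436 + 2116 + 1886\right)}{4564} = \left(- \frac{7953}{4564}\right) 4438 = - \frac{2521101}{326}$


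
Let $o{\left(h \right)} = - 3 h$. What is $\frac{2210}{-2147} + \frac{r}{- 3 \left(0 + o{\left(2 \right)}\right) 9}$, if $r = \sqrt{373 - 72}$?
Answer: $- \frac{2210}{2147} + \frac{\sqrt{301}}{162} \approx -0.92225$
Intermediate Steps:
$r = \sqrt{301} \approx 17.349$
$\frac{2210}{-2147} + \frac{r}{- 3 \left(0 + o{\left(2 \right)}\right) 9} = \frac{2210}{-2147} + \frac{\sqrt{301}}{- 3 \left(0 - 6\right) 9} = 2210 \left(- \frac{1}{2147}\right) + \frac{\sqrt{301}}{- 3 \left(0 - 6\right) 9} = - \frac{2210}{2147} + \frac{\sqrt{301}}{\left(-3\right) \left(-6\right) 9} = - \frac{2210}{2147} + \frac{\sqrt{301}}{18 \cdot 9} = - \frac{2210}{2147} + \frac{\sqrt{301}}{162}$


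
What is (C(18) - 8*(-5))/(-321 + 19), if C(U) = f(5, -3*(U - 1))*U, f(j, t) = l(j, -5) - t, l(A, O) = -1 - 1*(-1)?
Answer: -479/151 ≈ -3.1722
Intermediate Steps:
l(A, O) = 0 (l(A, O) = -1 + 1 = 0)
f(j, t) = -t (f(j, t) = 0 - t = -t)
C(U) = U*(-3 + 3*U) (C(U) = (-(-3)*(U - 1))*U = (-(-3)*(-1 + U))*U = (-(3 - 3*U))*U = (-3 + 3*U)*U = U*(-3 + 3*U))
(C(18) - 8*(-5))/(-321 + 19) = (3*18*(-1 + 18) - 8*(-5))/(-321 + 19) = (3*18*17 + 40)/(-302) = (918 + 40)*(-1/302) = 958*(-1/302) = -479/151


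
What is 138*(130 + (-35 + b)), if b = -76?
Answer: 2622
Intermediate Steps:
138*(130 + (-35 + b)) = 138*(130 + (-35 - 76)) = 138*(130 - 111) = 138*19 = 2622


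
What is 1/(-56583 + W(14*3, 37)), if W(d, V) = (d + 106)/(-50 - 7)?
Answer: -57/3225379 ≈ -1.7672e-5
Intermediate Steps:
W(d, V) = -106/57 - d/57 (W(d, V) = (106 + d)/(-57) = (106 + d)*(-1/57) = -106/57 - d/57)
1/(-56583 + W(14*3, 37)) = 1/(-56583 + (-106/57 - 14*3/57)) = 1/(-56583 + (-106/57 - 1/57*42)) = 1/(-56583 + (-106/57 - 14/19)) = 1/(-56583 - 148/57) = 1/(-3225379/57) = -57/3225379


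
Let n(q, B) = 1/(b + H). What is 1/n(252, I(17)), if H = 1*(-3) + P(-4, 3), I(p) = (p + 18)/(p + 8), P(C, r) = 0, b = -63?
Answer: -66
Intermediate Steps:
I(p) = (18 + p)/(8 + p)
H = -3 (H = 1*(-3) + 0 = -3 + 0 = -3)
n(q, B) = -1/66 (n(q, B) = 1/(-63 - 3) = 1/(-66) = -1/66)
1/n(252, I(17)) = 1/(-1/66) = -66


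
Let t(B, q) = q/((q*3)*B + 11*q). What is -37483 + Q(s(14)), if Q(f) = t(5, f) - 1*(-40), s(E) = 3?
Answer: -973517/26 ≈ -37443.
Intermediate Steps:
t(B, q) = q/(11*q + 3*B*q) (t(B, q) = q/((3*q)*B + 11*q) = q/(3*B*q + 11*q) = q/(11*q + 3*B*q))
Q(f) = 1041/26 (Q(f) = 1/(11 + 3*5) - 1*(-40) = 1/(11 + 15) + 40 = 1/26 + 40 = 1041/26)
-37483 + Q(s(14)) = -37483 + 1041/26 = -973517/26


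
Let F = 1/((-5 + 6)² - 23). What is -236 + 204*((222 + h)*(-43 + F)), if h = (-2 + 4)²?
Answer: -21832840/11 ≈ -1.9848e+6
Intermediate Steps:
F = -1/22 (F = 1/(1² - 23) = 1/(1 - 23) = 1/(-22) = -1/22 ≈ -0.045455)
h = 4 (h = 2² = 4)
-236 + 204*((222 + h)*(-43 + F)) = -236 + 204*((222 + 4)*(-43 - 1/22)) = -236 + 204*(226*(-947/22)) = -236 + 204*(-107011/11) = -236 - 21830244/11 = -21832840/11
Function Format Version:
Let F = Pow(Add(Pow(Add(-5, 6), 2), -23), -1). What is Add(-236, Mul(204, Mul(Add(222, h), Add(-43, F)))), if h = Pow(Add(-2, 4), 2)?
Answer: Rational(-21832840, 11) ≈ -1.9848e+6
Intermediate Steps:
F = Rational(-1, 22) (F = Pow(Add(Pow(1, 2), -23), -1) = Pow(Add(1, -23), -1) = Pow(-22, -1) = Rational(-1, 22) ≈ -0.045455)
h = 4 (h = Pow(2, 2) = 4)
Add(-236, Mul(204, Mul(Add(222, h), Add(-43, F)))) = Add(-236, Mul(204, Mul(Add(222, 4), Add(-43, Rational(-1, 22))))) = Add(-236, Mul(204, Mul(226, Rational(-947, 22)))) = Add(-236, Mul(204, Rational(-107011, 11))) = Add(-236, Rational(-21830244, 11)) = Rational(-21832840, 11)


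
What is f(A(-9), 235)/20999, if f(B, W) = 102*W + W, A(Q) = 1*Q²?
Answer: 24205/20999 ≈ 1.1527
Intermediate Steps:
A(Q) = Q²
f(B, W) = 103*W
f(A(-9), 235)/20999 = (103*235)/20999 = 24205*(1/20999) = 24205/20999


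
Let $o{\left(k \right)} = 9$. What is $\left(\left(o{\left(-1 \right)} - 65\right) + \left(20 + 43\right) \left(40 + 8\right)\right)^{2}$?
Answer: $8809024$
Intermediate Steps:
$\left(\left(o{\left(-1 \right)} - 65\right) + \left(20 + 43\right) \left(40 + 8\right)\right)^{2} = \left(\left(9 - 65\right) + \left(20 + 43\right) \left(40 + 8\right)\right)^{2} = \left(-56 + 63 \cdot 48\right)^{2} = \left(-56 + 3024\right)^{2} = 2968^{2} = 8809024$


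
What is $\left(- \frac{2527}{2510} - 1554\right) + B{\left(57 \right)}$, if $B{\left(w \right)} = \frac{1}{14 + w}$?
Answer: $- \frac{277115247}{178210} \approx -1555.0$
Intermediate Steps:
$\left(- \frac{2527}{2510} - 1554\right) + B{\left(57 \right)} = \left(- \frac{2527}{2510} - 1554\right) + \frac{1}{14 + 57} = \left(\left(-2527\right) \frac{1}{2510} - 1554\right) + \frac{1}{71} = \left(- \frac{2527}{2510} - 1554\right) + \frac{1}{71} = - \frac{3903067}{2510} + \frac{1}{71} = - \frac{277115247}{178210}$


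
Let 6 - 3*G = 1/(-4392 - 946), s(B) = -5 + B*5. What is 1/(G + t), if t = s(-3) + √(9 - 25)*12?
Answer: -4616051514/673945282585 - 12309513408*I/673945282585 ≈ -0.0068493 - 0.018265*I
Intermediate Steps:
s(B) = -5 + 5*B
t = -20 + 48*I (t = (-5 + 5*(-3)) + √(9 - 25)*12 = (-5 - 15) + √(-16)*12 = -20 + (4*I)*12 = -20 + 48*I ≈ -20.0 + 48.0*I)
G = 32029/16014 (G = 2 - 1/(3*(-4392 - 946)) = 2 - ⅓/(-5338) = 2 - ⅓*(-1/5338) = 2 + 1/16014 = 32029/16014 ≈ 2.0001)
1/(G + t) = 1/(32029/16014 + (-20 + 48*I)) = 1/(-288251/16014 + 48*I) = 256448196*(-288251/16014 - 48*I)/673945282585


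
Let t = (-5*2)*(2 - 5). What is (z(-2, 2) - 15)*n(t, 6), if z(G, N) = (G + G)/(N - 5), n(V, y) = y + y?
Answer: -164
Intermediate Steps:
t = 30 (t = -10*(-3) = 30)
n(V, y) = 2*y
z(G, N) = 2*G/(-5 + N) (z(G, N) = (2*G)/(-5 + N) = 2*G/(-5 + N))
(z(-2, 2) - 15)*n(t, 6) = (2*(-2)/(-5 + 2) - 15)*(2*6) = (2*(-2)/(-3) - 15)*12 = (2*(-2)*(-1/3) - 15)*12 = (4/3 - 15)*12 = -41/3*12 = -164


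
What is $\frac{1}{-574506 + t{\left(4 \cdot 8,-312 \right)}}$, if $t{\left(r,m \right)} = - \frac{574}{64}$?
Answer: $- \frac{32}{18384479} \approx -1.7406 \cdot 10^{-6}$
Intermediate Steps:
$t{\left(r,m \right)} = - \frac{287}{32}$ ($t{\left(r,m \right)} = \left(-574\right) \frac{1}{64} = - \frac{287}{32}$)
$\frac{1}{-574506 + t{\left(4 \cdot 8,-312 \right)}} = \frac{1}{-574506 - \frac{287}{32}} = \frac{1}{- \frac{18384479}{32}} = - \frac{32}{18384479}$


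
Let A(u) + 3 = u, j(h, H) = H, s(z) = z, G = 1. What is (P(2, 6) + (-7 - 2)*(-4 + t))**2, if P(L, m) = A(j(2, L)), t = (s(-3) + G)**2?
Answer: 1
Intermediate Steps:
t = 4 (t = (-3 + 1)**2 = (-2)**2 = 4)
A(u) = -3 + u
P(L, m) = -3 + L
(P(2, 6) + (-7 - 2)*(-4 + t))**2 = ((-3 + 2) + (-7 - 2)*(-4 + 4))**2 = (-1 - 9*0)**2 = (-1 + 0)**2 = (-1)**2 = 1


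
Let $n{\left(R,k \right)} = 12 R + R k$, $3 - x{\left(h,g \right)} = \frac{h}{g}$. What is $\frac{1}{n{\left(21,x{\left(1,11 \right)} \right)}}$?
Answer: $\frac{11}{3444} \approx 0.003194$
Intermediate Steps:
$x{\left(h,g \right)} = 3 - \frac{h}{g}$
$\frac{1}{n{\left(21,x{\left(1,11 \right)} \right)}} = \frac{1}{21 \left(12 + \left(3 - 1 \cdot \frac{1}{11}\right)\right)} = \frac{1}{21 \left(12 + \left(3 - \frac{1}{11}\right)\right)} = \frac{1}{21 \left(12 + \frac{32}{11}\right)} = \frac{1}{21 \cdot \frac{164}{11}} = \frac{1}{\frac{3444}{11}} = \frac{11}{3444}$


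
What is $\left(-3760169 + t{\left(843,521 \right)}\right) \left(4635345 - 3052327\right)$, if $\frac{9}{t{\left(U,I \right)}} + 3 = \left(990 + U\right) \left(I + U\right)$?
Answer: $- \frac{1653586897763294624}{277801} \approx -5.9524 \cdot 10^{12}$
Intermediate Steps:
$t{\left(U,I \right)} = \frac{9}{-3 + \left(990 + U\right) \left(I + U\right)}$
$\left(-3760169 + t{\left(843,521 \right)}\right) \left(4635345 - 3052327\right) = \left(-3760169 + \frac{9}{-3 + 843^{2} + 990 \cdot 521 + 990 \cdot 843 + 521 \cdot 843}\right) \left(4635345 - 3052327\right) = \left(-3760169 + \frac{9}{-3 + 710649 + 515790 + 834570 + 439203}\right) 1583018 = \left(-3760169 + \frac{9}{2500209}\right) 1583018 = \left(-3760169 + 9 \cdot \frac{1}{2500209}\right) 1583018 = \left(-3760169 + \frac{1}{277801}\right) 1583018 = \left(- \frac{1044578708368}{277801}\right) 1583018 = - \frac{1653586897763294624}{277801}$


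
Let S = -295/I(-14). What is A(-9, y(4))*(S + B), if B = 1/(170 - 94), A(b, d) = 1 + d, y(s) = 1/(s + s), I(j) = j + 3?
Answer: 201879/6688 ≈ 30.185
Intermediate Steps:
I(j) = 3 + j
S = 295/11 (S = -295/(3 - 14) = -295/(-11) = -295*(-1/11) = 295/11 ≈ 26.818)
y(s) = 1/(2*s)
B = 1/76 ≈ 0.013158
A(-9, y(4))*(S + B) = (1 + (½)/4)*(295/11 + 1/76) = (1 + (½)*(¼))*(22431/836) = (1 + ⅛)*(22431/836) = (9/8)*(22431/836) = 201879/6688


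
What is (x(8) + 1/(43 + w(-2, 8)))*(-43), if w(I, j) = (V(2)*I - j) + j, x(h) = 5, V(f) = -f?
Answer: -10148/47 ≈ -215.91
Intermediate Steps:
w(I, j) = -2*I (w(I, j) = ((-1*2)*I - j) + j = (-2*I - j) + j = (-j - 2*I) + j = -2*I)
(x(8) + 1/(43 + w(-2, 8)))*(-43) = (5 + 1/(43 - 2*(-2)))*(-43) = (5 + 1/(43 + 4))*(-43) = (5 + 1/47)*(-43) = (236/47)*(-43) = -10148/47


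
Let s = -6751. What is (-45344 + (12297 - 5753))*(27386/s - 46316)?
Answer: 12133020037600/6751 ≈ 1.7972e+9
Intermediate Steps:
(-45344 + (12297 - 5753))*(27386/s - 46316) = (-45344 + (12297 - 5753))*(27386/(-6751) - 46316) = (-45344 + 6544)*(27386*(-1/6751) - 46316) = -38800*(-27386/6751 - 46316) = -38800*(-312706702/6751) = 12133020037600/6751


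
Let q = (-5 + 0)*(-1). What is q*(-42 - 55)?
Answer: -485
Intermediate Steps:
q = 5 (q = -5*(-1) = 5)
q*(-42 - 55) = 5*(-42 - 55) = 5*(-97) = -485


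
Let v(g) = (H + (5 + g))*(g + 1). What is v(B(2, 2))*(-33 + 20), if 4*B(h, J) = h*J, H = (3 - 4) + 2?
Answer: -182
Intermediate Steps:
H = 1 (H = -1 + 2 = 1)
B(h, J) = J*h/4 (B(h, J) = (h*J)/4 = (J*h)/4 = J*h/4)
v(g) = (1 + g)*(6 + g) (v(g) = (1 + (5 + g))*(g + 1) = (6 + g)*(1 + g) = (1 + g)*(6 + g))
v(B(2, 2))*(-33 + 20) = (6 + ((1/4)*2*2)**2 + 7*((1/4)*2*2))*(-33 + 20) = (6 + 1**2 + 7*1)*(-13) = (6 + 1 + 7)*(-13) = 14*(-13) = -182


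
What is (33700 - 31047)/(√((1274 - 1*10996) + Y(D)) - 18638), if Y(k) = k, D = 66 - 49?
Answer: -49446614/347384749 - 2653*I*√9705/347384749 ≈ -0.14234 - 0.00075236*I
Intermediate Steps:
D = 17
(33700 - 31047)/(√((1274 - 1*10996) + Y(D)) - 18638) = (33700 - 31047)/(√((1274 - 1*10996) + 17) - 18638) = 2653/(√((1274 - 10996) + 17) - 18638) = 2653/(√(-9722 + 17) - 18638) = 2653/(√(-9705) - 18638) = 2653/(I*√9705 - 18638) = 2653/(-18638 + I*√9705)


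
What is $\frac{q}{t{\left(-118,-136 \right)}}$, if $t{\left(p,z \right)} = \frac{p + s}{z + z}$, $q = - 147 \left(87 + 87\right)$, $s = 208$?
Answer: $\frac{386512}{5} \approx 77302.0$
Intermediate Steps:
$q = -25578$ ($q = \left(-147\right) 174 = -25578$)
$t{\left(p,z \right)} = \frac{208 + p}{2 z}$ ($t{\left(p,z \right)} = \frac{p + 208}{z + z} = \frac{208 + p}{2 z}$)
$\frac{q}{t{\left(-118,-136 \right)}} = - \frac{25578}{\frac{1}{2} \frac{1}{-136} \left(208 - 118\right)} = - \frac{25578}{\frac{1}{2} \left(- \frac{1}{136}\right) 90} = - \frac{25578}{- \frac{45}{136}} = \left(-25578\right) \left(- \frac{136}{45}\right) = \frac{386512}{5}$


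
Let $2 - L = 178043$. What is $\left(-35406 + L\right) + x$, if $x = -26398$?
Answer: $-239845$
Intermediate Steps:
$L = -178041$ ($L = 2 - 178043 = -178041$)
$\left(-35406 + L\right) + x = \left(-35406 - 178041\right) - 26398 = -213447 - 26398 = -239845$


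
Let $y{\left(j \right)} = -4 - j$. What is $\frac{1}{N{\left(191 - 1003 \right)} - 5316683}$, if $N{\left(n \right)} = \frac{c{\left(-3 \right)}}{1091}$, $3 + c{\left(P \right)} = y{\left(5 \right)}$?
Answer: $- \frac{1091}{5800501165} \approx -1.8809 \cdot 10^{-7}$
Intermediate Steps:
$c{\left(P \right)} = -12$ ($c{\left(P \right)} = -3 - 9 = -12$)
$N{\left(n \right)} = - \frac{12}{1091}$
$\frac{1}{N{\left(191 - 1003 \right)} - 5316683} = \frac{1}{- \frac{12}{1091} - 5316683} = \frac{1}{- \frac{5800501165}{1091}} = - \frac{1091}{5800501165}$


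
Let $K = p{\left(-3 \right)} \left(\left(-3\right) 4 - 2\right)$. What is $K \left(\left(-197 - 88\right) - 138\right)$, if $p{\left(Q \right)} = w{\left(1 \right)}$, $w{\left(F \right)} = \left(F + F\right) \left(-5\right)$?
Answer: $-59220$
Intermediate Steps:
$w{\left(F \right)} = - 10 F$ ($w{\left(F \right)} = 2 F \left(-5\right) = - 10 F$)
$p{\left(Q \right)} = -10$ ($p{\left(Q \right)} = \left(-10\right) 1 = -10$)
$K = 140$ ($K = - 10 \left(\left(-3\right) 4 - 2\right) = - 10 \left(-12 - 2\right) = \left(-10\right) \left(-14\right) = 140$)
$K \left(\left(-197 - 88\right) - 138\right) = 140 \left(\left(-197 - 88\right) - 138\right) = 140 \left(-285 - 138\right) = 140 \left(-423\right) = -59220$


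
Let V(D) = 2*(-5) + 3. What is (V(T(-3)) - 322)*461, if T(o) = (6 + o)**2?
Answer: -151669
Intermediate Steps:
V(D) = -7 (V(D) = -10 + 3 = -7)
(V(T(-3)) - 322)*461 = (-7 - 322)*461 = -329*461 = -151669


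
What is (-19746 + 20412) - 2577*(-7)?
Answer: 18705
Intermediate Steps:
(-19746 + 20412) - 2577*(-7) = 666 + 18039 = 18705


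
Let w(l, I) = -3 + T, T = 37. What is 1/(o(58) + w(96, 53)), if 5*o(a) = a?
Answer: 5/228 ≈ 0.021930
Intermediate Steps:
o(a) = a/5
w(l, I) = 34 (w(l, I) = -3 + 37 = 34)
1/(o(58) + w(96, 53)) = 1/((⅕)*58 + 34) = 1/(58/5 + 34) = 1/(228/5) = 5/228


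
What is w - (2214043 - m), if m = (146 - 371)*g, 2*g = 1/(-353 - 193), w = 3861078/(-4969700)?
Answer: -1001285042412323/452242700 ≈ -2.2140e+6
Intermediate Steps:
w = -1930539/2484850 (w = 3861078*(-1/4969700) = -1930539/2484850 ≈ -0.77692)
g = -1/1092 (g = 1/(2*(-353 - 193)) = (½)/(-546) = (½)*(-1/546) = -1/1092 ≈ -0.00091575)
m = 75/364 (m = (146 - 371)*(-1/1092) = -225*(-1/1092) = 75/364 ≈ 0.20604)
w - (2214043 - m) = -1930539/2484850 - (2214043 - 1*75/364) = -1930539/2484850 - (2214043 - 75/364) = -1930539/2484850 - 1*805911577/364 = -1930539/2484850 - 805911577/364 = -1001285042412323/452242700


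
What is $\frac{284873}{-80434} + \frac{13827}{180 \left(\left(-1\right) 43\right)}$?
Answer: $- \frac{552846323}{103759860} \approx -5.3281$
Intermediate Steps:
$\frac{284873}{-80434} + \frac{13827}{180 \left(\left(-1\right) 43\right)} = 284873 \left(- \frac{1}{80434}\right) + \frac{13827}{180 \left(-43\right)} = - \frac{284873}{80434} + \frac{13827}{-7740} = - \frac{284873}{80434} + 13827 \left(- \frac{1}{7740}\right) = - \frac{284873}{80434} - \frac{4609}{2580} = - \frac{552846323}{103759860}$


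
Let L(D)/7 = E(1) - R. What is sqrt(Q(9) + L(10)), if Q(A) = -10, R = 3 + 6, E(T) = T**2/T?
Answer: I*sqrt(66) ≈ 8.124*I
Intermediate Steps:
E(T) = T
R = 9
L(D) = -56 (L(D) = 7*(1 - 1*9) = 7*(1 - 9) = 7*(-8) = -56)
sqrt(Q(9) + L(10)) = sqrt(-10 - 56) = sqrt(-66) = I*sqrt(66)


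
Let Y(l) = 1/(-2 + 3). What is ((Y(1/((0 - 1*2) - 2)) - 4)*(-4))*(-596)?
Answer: -7152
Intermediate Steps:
Y(l) = 1 (Y(l) = 1/1 = 1)
((Y(1/((0 - 1*2) - 2)) - 4)*(-4))*(-596) = ((1 - 4)*(-4))*(-596) = -3*(-4)*(-596) = 12*(-596) = -7152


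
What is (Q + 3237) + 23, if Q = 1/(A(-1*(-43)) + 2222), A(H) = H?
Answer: 7383901/2265 ≈ 3260.0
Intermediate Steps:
Q = 1/2265 (Q = 1/(-1*(-43) + 2222) = 1/(43 + 2222) = 1/2265 ≈ 0.00044150)
(Q + 3237) + 23 = (1/2265 + 3237) + 23 = 7331806/2265 + 23 = 7383901/2265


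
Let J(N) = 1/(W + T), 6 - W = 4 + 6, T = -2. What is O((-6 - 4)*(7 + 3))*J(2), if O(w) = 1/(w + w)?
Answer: 1/1200 ≈ 0.00083333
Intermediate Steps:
W = -4 (W = 6 - (4 + 6) = 6 - 1*10 = 6 - 10 = -4)
O(w) = 1/(2*w)
J(N) = -⅙ (J(N) = 1/(-4 - 2) = 1/(-6) = -⅙)
O((-6 - 4)*(7 + 3))*J(2) = (1/(2*(((-6 - 4)*(7 + 3)))))*(-⅙) = (1/(2*((-10*10))))*(-⅙) = ((½)/(-100))*(-⅙) = ((½)*(-1/100))*(-⅙) = -1/200*(-⅙) = 1/1200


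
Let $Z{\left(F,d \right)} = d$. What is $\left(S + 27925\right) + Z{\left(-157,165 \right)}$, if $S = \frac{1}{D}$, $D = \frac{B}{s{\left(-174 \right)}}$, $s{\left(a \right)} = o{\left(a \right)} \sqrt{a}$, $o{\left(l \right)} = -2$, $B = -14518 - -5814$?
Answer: $28090 + \frac{i \sqrt{174}}{4352} \approx 28090.0 + 0.003031 i$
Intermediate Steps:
$B = -8704$ ($B = -14518 + 5814 = -8704$)
$s{\left(a \right)} = - 2 \sqrt{a}$
$D = - \frac{2176 i \sqrt{174}}{87}$ ($D = - \frac{8704}{\left(-2\right) \sqrt{-174}} = - \frac{8704}{\left(-2\right) i \sqrt{174}} = - 8704 \frac{i \sqrt{174}}{348} = - \frac{2176 i \sqrt{174}}{87} \approx - 329.92 i$)
$S = \frac{i \sqrt{174}}{4352}$ ($S = \frac{1}{\left(- \frac{2176}{87}\right) i \sqrt{174}} = \frac{i \sqrt{174}}{4352} \approx 0.003031 i$)
$\left(S + 27925\right) + Z{\left(-157,165 \right)} = \left(\frac{i \sqrt{174}}{4352} + 27925\right) + 165 = \left(27925 + \frac{i \sqrt{174}}{4352}\right) + 165 = 28090 + \frac{i \sqrt{174}}{4352}$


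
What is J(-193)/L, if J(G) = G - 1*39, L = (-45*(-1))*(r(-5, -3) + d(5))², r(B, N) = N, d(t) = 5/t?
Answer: -58/45 ≈ -1.2889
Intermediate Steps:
L = 180 (L = (-45*(-1))*(-3 + 5/5)² = 45*(-3 + 5*(⅕))² = 45*(-3 + 1)² = 45*(-2)² = 45*4 = 180)
J(G) = -39 + G (J(G) = G - 39 = -39 + G)
J(-193)/L = (-39 - 193)/180 = -232*1/180 = -58/45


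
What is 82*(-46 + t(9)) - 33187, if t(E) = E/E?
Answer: -36877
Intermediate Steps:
t(E) = 1
82*(-46 + t(9)) - 33187 = 82*(-46 + 1) - 33187 = 82*(-45) - 33187 = -3690 - 33187 = -36877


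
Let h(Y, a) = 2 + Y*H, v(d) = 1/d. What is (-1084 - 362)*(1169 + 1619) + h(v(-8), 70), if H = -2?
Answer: -16125783/4 ≈ -4.0314e+6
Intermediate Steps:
h(Y, a) = 2 - 2*Y (h(Y, a) = 2 + Y*(-2) = 2 - 2*Y)
(-1084 - 362)*(1169 + 1619) + h(v(-8), 70) = (-1084 - 362)*(1169 + 1619) + (2 - 2/(-8)) = -1446*2788 + (2 - 2*(-1/8)) = -4031448 + (2 + 1/4) = -4031448 + 9/4 = -16125783/4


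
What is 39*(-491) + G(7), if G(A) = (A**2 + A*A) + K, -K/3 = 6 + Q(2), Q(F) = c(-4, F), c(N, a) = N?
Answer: -19057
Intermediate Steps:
Q(F) = -4
K = -6 (K = -3*(6 - 4) = -3*2 = -6)
G(A) = -6 + 2*A**2 (G(A) = (A**2 + A*A) - 6 = (A**2 + A**2) - 6 = 2*A**2 - 6 = -6 + 2*A**2)
39*(-491) + G(7) = 39*(-491) + (-6 + 2*7**2) = -19149 + (-6 + 2*49) = -19149 + (-6 + 98) = -19149 + 92 = -19057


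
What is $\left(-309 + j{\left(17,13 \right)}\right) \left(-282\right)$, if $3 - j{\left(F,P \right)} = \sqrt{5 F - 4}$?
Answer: $88830$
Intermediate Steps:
$j{\left(F,P \right)} = 3 - \sqrt{-4 + 5 F}$ ($j{\left(F,P \right)} = 3 - \sqrt{5 F - 4} = 3 - \sqrt{-4 + 5 F}$)
$\left(-309 + j{\left(17,13 \right)}\right) \left(-282\right) = \left(-309 + \left(3 - \sqrt{-4 + 5 \cdot 17}\right)\right) \left(-282\right) = \left(-309 + \left(3 - \sqrt{-4 + 85}\right)\right) \left(-282\right) = \left(-309 + \left(3 - \sqrt{81}\right)\right) \left(-282\right) = \left(-309 + \left(3 - 9\right)\right) \left(-282\right) = \left(-309 - 6\right) \left(-282\right) = \left(-315\right) \left(-282\right) = 88830$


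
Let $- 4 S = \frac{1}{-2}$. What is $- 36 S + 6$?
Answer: $\frac{3}{2} \approx 1.5$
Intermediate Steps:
$S = \frac{1}{8}$ ($S = - \frac{1}{4 \left(-2\right)} = \left(- \frac{1}{4}\right) \left(- \frac{1}{2}\right) = \frac{1}{8} \approx 0.125$)
$- 36 S + 6 = \left(-36\right) \frac{1}{8} + 6 = - \frac{9}{2} + 6 = \frac{3}{2}$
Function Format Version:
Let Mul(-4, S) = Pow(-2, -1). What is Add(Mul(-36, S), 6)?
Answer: Rational(3, 2) ≈ 1.5000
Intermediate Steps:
S = Rational(1, 8) (S = Mul(Rational(-1, 4), Pow(-2, -1)) = Mul(Rational(-1, 4), Rational(-1, 2)) = Rational(1, 8) ≈ 0.12500)
Add(Mul(-36, S), 6) = Add(Mul(-36, Rational(1, 8)), 6) = Add(Rational(-9, 2), 6) = Rational(3, 2)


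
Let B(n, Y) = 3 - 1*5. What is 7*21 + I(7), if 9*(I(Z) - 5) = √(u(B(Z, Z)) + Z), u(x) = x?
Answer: 152 + √5/9 ≈ 152.25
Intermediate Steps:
B(n, Y) = -2 (B(n, Y) = 3 - 5 = -2)
I(Z) = 5 + √(-2 + Z)/9
7*21 + I(7) = 7*21 + (5 + √(-2 + 7)/9) = 147 + (5 + √5/9) = 152 + √5/9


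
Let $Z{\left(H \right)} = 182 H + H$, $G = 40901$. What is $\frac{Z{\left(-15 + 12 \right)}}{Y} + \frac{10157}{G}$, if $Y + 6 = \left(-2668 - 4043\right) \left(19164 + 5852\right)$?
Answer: $\frac{27066727121}{108992973114} \approx 0.24833$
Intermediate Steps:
$Z{\left(H \right)} = 183 H$
$Y = -167882382$ ($Y = -6 + \left(-2668 - 4043\right) \left(19164 + 5852\right) = -6 - 167882376 = -167882382$)
$\frac{Z{\left(-15 + 12 \right)}}{Y} + \frac{10157}{G} = \frac{183 \left(-15 + 12\right)}{-167882382} + \frac{10157}{40901} = 183 \left(-3\right) \left(- \frac{1}{167882382}\right) + 10157 \cdot \frac{1}{40901} = \left(-549\right) \left(- \frac{1}{167882382}\right) + \frac{1451}{5843} = \frac{61}{18653598} + \frac{1451}{5843} = \frac{27066727121}{108992973114}$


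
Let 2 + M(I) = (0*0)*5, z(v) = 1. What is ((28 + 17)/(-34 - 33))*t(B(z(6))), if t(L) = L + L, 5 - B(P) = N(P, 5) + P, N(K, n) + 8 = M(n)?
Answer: -1260/67 ≈ -18.806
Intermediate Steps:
M(I) = -2 (M(I) = -2 + (0*0)*5 = -2 + 0*5 = -2 + 0 = -2)
N(K, n) = -10 (N(K, n) = -8 - 2 = -10)
B(P) = 15 - P (B(P) = 5 - (-10 + P) = 5 + (10 - P) = 15 - P)
t(L) = 2*L
((28 + 17)/(-34 - 33))*t(B(z(6))) = ((28 + 17)/(-34 - 33))*(2*(15 - 1*1)) = (45/(-67))*(2*(15 - 1)) = (45*(-1/67))*(2*14) = -45/67*28 = -1260/67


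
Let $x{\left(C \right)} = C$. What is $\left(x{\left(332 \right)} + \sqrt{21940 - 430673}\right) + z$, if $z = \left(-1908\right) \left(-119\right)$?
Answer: $227384 + i \sqrt{408733} \approx 2.2738 \cdot 10^{5} + 639.32 i$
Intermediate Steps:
$z = 227052$
$\left(x{\left(332 \right)} + \sqrt{21940 - 430673}\right) + z = \left(332 + \sqrt{21940 - 430673}\right) + 227052 = \left(332 + \sqrt{-408733}\right) + 227052 = \left(332 + i \sqrt{408733}\right) + 227052 = 227384 + i \sqrt{408733}$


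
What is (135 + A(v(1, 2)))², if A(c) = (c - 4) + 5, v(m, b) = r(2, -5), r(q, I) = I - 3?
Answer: 16384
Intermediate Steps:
r(q, I) = -3 + I
v(m, b) = -8 (v(m, b) = -3 - 5 = -8)
A(c) = 1 + c (A(c) = (-4 + c) + 5 = 1 + c)
(135 + A(v(1, 2)))² = (135 + (1 - 8))² = (135 - 7)² = 128² = 16384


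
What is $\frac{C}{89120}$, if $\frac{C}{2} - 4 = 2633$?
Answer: $\frac{2637}{44560} \approx 0.059179$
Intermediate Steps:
$C = 5274$ ($C = 8 + 2 \cdot 2633 = 8 + 5266 = 5274$)
$\frac{C}{89120} = \frac{5274}{89120} = 5274 \cdot \frac{1}{89120} = \frac{2637}{44560}$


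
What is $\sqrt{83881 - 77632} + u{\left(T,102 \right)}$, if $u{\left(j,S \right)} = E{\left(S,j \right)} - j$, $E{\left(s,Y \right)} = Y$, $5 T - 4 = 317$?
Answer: $\sqrt{6249} \approx 79.051$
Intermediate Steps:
$T = \frac{321}{5}$ ($T = \frac{4}{5} + \frac{1}{5} \cdot 317 = \frac{4}{5} + \frac{317}{5} = \frac{321}{5} \approx 64.2$)
$u{\left(j,S \right)} = 0$ ($u{\left(j,S \right)} = j - j = 0$)
$\sqrt{83881 - 77632} + u{\left(T,102 \right)} = \sqrt{83881 - 77632} + 0 = \sqrt{6249} + 0 = \sqrt{6249}$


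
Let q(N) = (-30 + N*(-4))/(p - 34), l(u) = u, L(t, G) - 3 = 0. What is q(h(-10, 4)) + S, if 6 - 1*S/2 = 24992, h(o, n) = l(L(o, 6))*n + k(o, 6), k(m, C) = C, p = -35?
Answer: -1149322/23 ≈ -49971.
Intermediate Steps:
L(t, G) = 3 (L(t, G) = 3 + 0 = 3)
h(o, n) = 6 + 3*n (h(o, n) = 3*n + 6 = 6 + 3*n)
q(N) = 10/23 + 4*N/69 (q(N) = (-30 + N*(-4))/(-35 - 34) = (-30 - 4*N)/(-69) = (-30 - 4*N)*(-1/69) = 10/23 + 4*N/69)
S = -49972 (S = 12 - 2*24992 = 12 - 49984 = -49972)
q(h(-10, 4)) + S = (10/23 + 4*(6 + 3*4)/69) - 49972 = (10/23 + 4*(6 + 12)/69) - 49972 = (10/23 + (4/69)*18) - 49972 = (10/23 + 24/23) - 49972 = 34/23 - 49972 = -1149322/23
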